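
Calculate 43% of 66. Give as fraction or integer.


Compute 43% of 66
Convert percentage: 43% = 43/100
Multiply: 66 * 43/100
= 2838/100
= 1419/50

1419/50


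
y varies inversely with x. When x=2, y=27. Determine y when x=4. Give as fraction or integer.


Inverse proportion: y = k/x
Find k: k = 2 * 27 = 54
Compute y at x=4: y = 54/4
y = 27/2

27/2


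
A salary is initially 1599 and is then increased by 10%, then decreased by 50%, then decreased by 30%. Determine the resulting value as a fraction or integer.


Start: 1599
Step 1: increase by 10% => multiply by 110/100
  1599 * 110/100 = 17589/10
Step 2: decrease by 50% => multiply by 50/100
  17589/10 * 50/100 = 17589/20
Step 3: decrease by 30% => multiply by 70/100
  17589/20 * 70/100 = 123123/200
Final value = 123123/200

123123/200


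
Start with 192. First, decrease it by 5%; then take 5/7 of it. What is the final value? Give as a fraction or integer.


Start with 192.
Step 1: Decrease by 5%: 192 * 95/100 = 912/5
Step 2: Take 5/7: 912/5 * 5/7 = 912/7
Final result = 912/7

912/7


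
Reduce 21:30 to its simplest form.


Find GCD(21, 30)
GCD = 3
Divide both by 3: 21/3 = 7, 30/3 = 10
Simplified ratio = 7:10

7:10


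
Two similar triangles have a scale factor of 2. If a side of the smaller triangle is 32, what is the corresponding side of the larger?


Similar triangles have proportional sides
Scale factor = 2
Smaller side = 32
Corresponding larger side = 32 * 2
= 64

64


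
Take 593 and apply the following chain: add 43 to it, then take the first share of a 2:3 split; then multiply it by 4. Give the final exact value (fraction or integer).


Start with 593.
Step 1: Add 43: 593+43=636; split 2:3 first = 636*2/5 = 1272/5
Step 2: Multiply by 4: 1272/5 * 4 = 5088/5
Final result = 5088/5

5088/5


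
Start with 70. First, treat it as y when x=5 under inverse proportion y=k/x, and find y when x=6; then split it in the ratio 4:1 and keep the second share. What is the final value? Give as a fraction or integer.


Start with 70.
Step 1: Inverse prop: k = (70)*5; new y = k/6 = 70*5/6 = 175/3
Step 2: Split 4:1, second share = 175/3 * 1/5 = 35/3
Final result = 35/3

35/3


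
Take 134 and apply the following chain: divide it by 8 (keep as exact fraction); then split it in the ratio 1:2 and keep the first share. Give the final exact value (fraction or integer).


Start with 134.
Step 1: Divide by 8: 134 / 8 = 67/4
Step 2: Split 1:2, first share = 67/4 * 1/3 = 67/12
Final result = 67/12

67/12


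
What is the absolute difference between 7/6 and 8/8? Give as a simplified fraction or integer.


Simplify: 7/6 = 7/6 and 8/8 = 1
Find common denominator: LCD = 6
Convert: 7/6 and 6/6
Difference = |7 - 6|/6 = 1/6
Simplified = 1/6

1/6


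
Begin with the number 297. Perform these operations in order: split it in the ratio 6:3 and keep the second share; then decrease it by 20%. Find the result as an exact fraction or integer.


Start with 297.
Step 1: Split 6:3, second share = 297 * 3/9 = 99
Step 2: Decrease by 20%: 99 * 80/100 = 396/5
Final result = 396/5

396/5


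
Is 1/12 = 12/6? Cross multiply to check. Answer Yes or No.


Cross multiply to check 1/12 = 12/6
Left cross product: 1 * 6 = 6
Right cross product: 12 * 12 = 144
6 != 144
Not equal, so proportions differ => No

No


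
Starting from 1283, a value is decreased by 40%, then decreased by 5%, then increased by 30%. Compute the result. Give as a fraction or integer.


Start: 1283
Step 1: decrease by 40% => multiply by 60/100
  1283 * 60/100 = 3849/5
Step 2: decrease by 5% => multiply by 95/100
  3849/5 * 95/100 = 73131/100
Step 3: increase by 30% => multiply by 130/100
  73131/100 * 130/100 = 950703/1000
Final value = 950703/1000

950703/1000


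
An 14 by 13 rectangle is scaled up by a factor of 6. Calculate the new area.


Original dimensions: 14 x 13
Enlargement factor = 6
New width = 14 * 6 = 84
New height = 13 * 6 = 78
New area = 84 * 78 = 6552

6552


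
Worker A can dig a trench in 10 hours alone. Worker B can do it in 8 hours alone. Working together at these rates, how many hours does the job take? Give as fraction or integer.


Rate of A = 1/10 job per hour
Rate of B = 1/8 job per hour
Combined rate = 1/10 + 1/8
Find common denominator: (8 + 10)/(10*8) = 18/80
Combined rate = 9/40 job per hour
Time together = 1 / (9/40) = 40/9 hours

40/9


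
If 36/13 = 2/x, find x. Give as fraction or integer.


Setting up: 36/13 = 2/x
Cross multiply: 36 * x = 13 * 2
36x = 26
x = 26/36
x = 13/18

13/18


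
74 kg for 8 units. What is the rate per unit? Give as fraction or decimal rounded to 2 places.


Total kg = 74
Number of units = 8
Unit rate = 74 / 8
= 9.25 kg per unit

9.25


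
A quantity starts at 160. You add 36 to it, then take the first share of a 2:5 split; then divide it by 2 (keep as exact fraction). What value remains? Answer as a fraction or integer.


Start with 160.
Step 1: Add 36: 160+36=196; split 2:5 first = 196*2/7 = 56
Step 2: Divide by 2: 56 / 2 = 28
Final result = 28

28


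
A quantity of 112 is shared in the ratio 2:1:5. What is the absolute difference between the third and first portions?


Total parts = 2 + 1 + 5 = 8
Value per part = 112 / 8 = 14
Shares: 2*14=28, 1*14=14, 5*14=70
Third share = 70, first share = 28
Difference = |70 - 28| = 42

42


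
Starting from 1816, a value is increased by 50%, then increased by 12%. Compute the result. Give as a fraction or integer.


Start: 1816
Step 1: increase by 50% => multiply by 150/100
  1816 * 150/100 = 2724
Step 2: increase by 12% => multiply by 112/100
  2724 * 112/100 = 76272/25
Final value = 76272/25

76272/25


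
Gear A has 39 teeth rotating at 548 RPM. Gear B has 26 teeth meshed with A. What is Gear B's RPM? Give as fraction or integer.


Gear ratio: teeth_A * RPM_A = teeth_B * RPM_B
39 * 548 = 26 * RPM_B
21372 = 26 * RPM_B
RPM_B = 21372 / 26
RPM_B = 822

822


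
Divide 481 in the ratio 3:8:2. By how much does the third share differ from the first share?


Total parts = 3 + 8 + 2 = 13
Value per part = 481 / 13 = 37
Shares: 3*37=111, 8*37=296, 2*37=74
Third share = 74, first share = 111
Difference = |74 - 111| = 37

37


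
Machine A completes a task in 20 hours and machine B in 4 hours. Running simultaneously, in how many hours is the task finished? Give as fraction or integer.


Rate of A = 1/20 job per hour
Rate of B = 1/4 job per hour
Combined rate = 1/20 + 1/4
Find common denominator: (4 + 20)/(20*4) = 24/80
Combined rate = 3/10 job per hour
Time together = 1 / (3/10) = 10/3 hours

10/3


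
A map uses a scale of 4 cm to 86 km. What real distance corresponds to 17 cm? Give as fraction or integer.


Map scale: 4 cm = 86 km
Measured distance on map = 17 cm
Set up proportion: 17 * 86 / 4
= 1462 / 4
= 731/2 km

731/2


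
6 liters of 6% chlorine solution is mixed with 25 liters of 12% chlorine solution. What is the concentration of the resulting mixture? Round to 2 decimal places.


Solute in mixture 1 = 6% of 6 L = 6*6/100 = 9/25 L
Solute in mixture 2 = 12% of 25 L = 25*12/100 = 3 L
Total solute = 9/25 + 3 = 84/25 L
Total volume = 6 + 25 = 31 L
Final concentration = 84/25/31 * 100 = 10.84%

10.84


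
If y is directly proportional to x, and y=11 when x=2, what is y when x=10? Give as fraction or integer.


Direct proportion: y = kx
Find k: k = 11/2 = 11/2
Compute y at x=10: y = 11/2 * 10
y = 55

55


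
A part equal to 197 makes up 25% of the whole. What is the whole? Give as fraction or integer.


Given: 197 is 25% of the whole
Set up: 197 = 25/100 * whole
whole = 197 * 100 / 25
whole = 19700 / 25
whole = 788

788


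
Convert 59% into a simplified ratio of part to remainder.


Part = 59%, Remainder = 41%
Ratio = 59:41
GCD(59, 41) = 1
Simplify: 59:41 = 59:41

59:41


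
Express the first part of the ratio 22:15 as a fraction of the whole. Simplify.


Total parts = 22 + 15 = 37
First part fraction = 22/37
Simplify: 22/37 = 22/37

22/37


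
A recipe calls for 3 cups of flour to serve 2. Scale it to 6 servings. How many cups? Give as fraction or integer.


Original: 3 cups for 2 servings
Target servings = 6
Scaling factor = 6/2
New amount = 3 * 6/2
= 18/2
= 9 cups

9


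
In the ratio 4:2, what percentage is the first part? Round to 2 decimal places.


Total parts = 4 + 2 = 6
First part fraction = 4/6
Percentage = (4/6) * 100
= 0.666667 * 100
= 66.67%

66.67


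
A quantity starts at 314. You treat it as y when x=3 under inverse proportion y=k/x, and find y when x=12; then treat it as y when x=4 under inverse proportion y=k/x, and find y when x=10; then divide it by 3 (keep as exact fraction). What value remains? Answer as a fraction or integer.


Start with 314.
Step 1: Inverse prop: k = (314)*3; new y = k/12 = 314*3/12 = 157/2
Step 2: Inverse prop: k = (157/2)*4; new y = k/10 = 157/2*4/10 = 157/5
Step 3: Divide by 3: 157/5 / 3 = 157/15
Final result = 157/15

157/15


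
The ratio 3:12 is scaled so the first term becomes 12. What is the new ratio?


Original ratio: 3:12
First term target: 12
Scale factor = 12 / 3 = 4
Multiply second term: 12 * 4 = 48
Equivalent ratio = 12:48

12:48


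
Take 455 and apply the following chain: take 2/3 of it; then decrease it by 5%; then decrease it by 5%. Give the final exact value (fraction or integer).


Start with 455.
Step 1: Take 2/3: 455 * 2/3 = 910/3
Step 2: Decrease by 5%: 910/3 * 95/100 = 1729/6
Step 3: Decrease by 5%: 1729/6 * 95/100 = 32851/120
Final result = 32851/120

32851/120


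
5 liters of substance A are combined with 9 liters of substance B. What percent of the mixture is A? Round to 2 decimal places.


Volume of A = 5 L
Volume of B = 9 L
Total volume = 5 + 9 = 14 L
Percentage of A = (5/14) * 100
= 35.71%

35.71


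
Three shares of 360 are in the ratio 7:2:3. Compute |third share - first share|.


Total parts = 7 + 2 + 3 = 12
Value per part = 360 / 12 = 30
Shares: 7*30=210, 2*30=60, 3*30=90
Third share = 90, first share = 210
Difference = |90 - 210| = 120

120


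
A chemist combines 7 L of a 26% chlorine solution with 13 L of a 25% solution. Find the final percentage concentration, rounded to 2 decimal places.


Solute in mixture 1 = 26% of 7 L = 7*26/100 = 91/50 L
Solute in mixture 2 = 25% of 13 L = 13*25/100 = 13/4 L
Total solute = 91/50 + 13/4 = 507/100 L
Total volume = 7 + 13 = 20 L
Final concentration = 507/100/20 * 100 = 25.35%

25.35


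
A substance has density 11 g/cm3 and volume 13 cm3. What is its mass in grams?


Using mass = density * volume
Density = 11 g/cm3
Volume = 13 cm3
Mass = 11 * 13
= 143 g

143


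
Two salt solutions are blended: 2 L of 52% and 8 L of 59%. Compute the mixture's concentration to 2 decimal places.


Solute in mixture 1 = 52% of 2 L = 2*52/100 = 26/25 L
Solute in mixture 2 = 59% of 8 L = 8*59/100 = 118/25 L
Total solute = 26/25 + 118/25 = 144/25 L
Total volume = 2 + 8 = 10 L
Final concentration = 144/25/10 * 100 = 57.60%

57.60


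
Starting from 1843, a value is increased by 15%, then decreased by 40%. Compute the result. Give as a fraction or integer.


Start: 1843
Step 1: increase by 15% => multiply by 115/100
  1843 * 115/100 = 42389/20
Step 2: decrease by 40% => multiply by 60/100
  42389/20 * 60/100 = 127167/100
Final value = 127167/100

127167/100


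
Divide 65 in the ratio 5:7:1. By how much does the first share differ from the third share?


Total parts = 5 + 7 + 1 = 13
Value per part = 65 / 13 = 5
Shares: 5*5=25, 7*5=35, 1*5=5
First share = 25, third share = 5
Difference = |25 - 5| = 20

20


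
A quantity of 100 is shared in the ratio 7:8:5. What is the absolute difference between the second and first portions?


Total parts = 7 + 8 + 5 = 20
Value per part = 100 / 20 = 5
Shares: 7*5=35, 8*5=40, 5*5=25
Second share = 40, first share = 35
Difference = |40 - 35| = 5

5


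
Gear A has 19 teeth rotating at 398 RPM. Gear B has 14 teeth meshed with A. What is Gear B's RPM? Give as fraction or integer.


Gear ratio: teeth_A * RPM_A = teeth_B * RPM_B
19 * 398 = 14 * RPM_B
7562 = 14 * RPM_B
RPM_B = 7562 / 14
RPM_B = 3781/7

3781/7


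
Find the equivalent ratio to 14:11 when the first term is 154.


Original ratio: 14:11
First term target: 154
Scale factor = 154 / 14 = 11
Multiply second term: 11 * 11 = 121
Equivalent ratio = 154:121

154:121


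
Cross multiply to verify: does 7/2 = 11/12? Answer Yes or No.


Cross multiply to check 7/2 = 11/12
Left cross product: 7 * 12 = 84
Right cross product: 2 * 11 = 22
84 != 22
Not equal, so proportions differ => No

No


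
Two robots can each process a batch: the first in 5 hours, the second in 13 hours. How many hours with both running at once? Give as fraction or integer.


Rate of A = 1/5 job per hour
Rate of B = 1/13 job per hour
Combined rate = 1/5 + 1/13
Find common denominator: (13 + 5)/(5*13) = 18/65
Combined rate = 18/65 job per hour
Time together = 1 / (18/65) = 65/18 hours

65/18


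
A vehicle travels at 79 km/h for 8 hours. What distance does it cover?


Using distance = speed * time
Speed = 79 km/h
Time = 8 hours
Distance = 79 * 8
= 632 km

632


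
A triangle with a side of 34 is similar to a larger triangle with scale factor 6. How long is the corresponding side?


Similar triangles have proportional sides
Scale factor = 6
Smaller side = 34
Corresponding larger side = 34 * 6
= 204

204


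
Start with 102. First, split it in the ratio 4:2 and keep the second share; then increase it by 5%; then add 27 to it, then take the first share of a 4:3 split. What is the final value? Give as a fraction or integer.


Start with 102.
Step 1: Split 4:2, second share = 102 * 2/6 = 34
Step 2: Increase by 5%: 34 * 105/100 = 357/10
Step 3: Add 27: 357/10+27=627/10; split 4:3 first = 627/10*4/7 = 1254/35
Final result = 1254/35

1254/35


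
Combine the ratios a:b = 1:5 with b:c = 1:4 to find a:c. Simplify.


Given a:b = 1:5 and b:c = 1:4
Make b consistent. Multiply first ratio by 1: a:b = 1:5
Multiply second ratio by 5: b:c = 5:20
Now b = 5 in both, so a:b:c = 1:5:20
Therefore a:c = 1:20
Simplify by GCD: a:c = 1:20

1:20


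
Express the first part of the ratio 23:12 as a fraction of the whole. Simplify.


Total parts = 23 + 12 = 35
First part fraction = 23/35
Simplify: 23/35 = 23/35

23/35


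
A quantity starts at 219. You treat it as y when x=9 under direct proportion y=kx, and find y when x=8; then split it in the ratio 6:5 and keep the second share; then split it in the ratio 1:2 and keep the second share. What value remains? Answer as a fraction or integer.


Start with 219.
Step 1: Direct prop: k = (219)/9; new y = k*8 = 219*8/9 = 584/3
Step 2: Split 6:5, second share = 584/3 * 5/11 = 2920/33
Step 3: Split 1:2, second share = 2920/33 * 2/3 = 5840/99
Final result = 5840/99

5840/99


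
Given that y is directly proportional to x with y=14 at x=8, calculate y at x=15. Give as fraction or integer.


Direct proportion: y = kx
Find k: k = 14/8 = 7/4
Compute y at x=15: y = 7/4 * 15
y = 105/4

105/4


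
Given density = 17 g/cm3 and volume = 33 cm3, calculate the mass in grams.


Using mass = density * volume
Density = 17 g/cm3
Volume = 33 cm3
Mass = 17 * 33
= 561 g

561


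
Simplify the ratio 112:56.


Find GCD(112, 56)
GCD = 56
Divide both by 56: 112/56 = 2, 56/56 = 1
Simplified ratio = 2:1

2:1


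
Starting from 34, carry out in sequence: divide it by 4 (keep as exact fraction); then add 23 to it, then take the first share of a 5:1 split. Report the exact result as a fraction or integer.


Start with 34.
Step 1: Divide by 4: 34 / 4 = 17/2
Step 2: Add 23: 17/2+23=63/2; split 5:1 first = 63/2*5/6 = 105/4
Final result = 105/4

105/4


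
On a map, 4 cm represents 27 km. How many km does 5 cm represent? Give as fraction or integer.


Map scale: 4 cm = 27 km
Measured distance on map = 5 cm
Set up proportion: 5 * 27 / 4
= 135 / 4
= 135/4 km

135/4


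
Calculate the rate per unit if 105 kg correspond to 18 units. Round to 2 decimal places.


Total kg = 105
Number of units = 18
Unit rate = 105 / 18
= 5.83 kg per unit

5.83


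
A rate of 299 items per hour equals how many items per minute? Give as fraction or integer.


Converting from per hour to per minute
Rate = 299 items per hour
Divide by 60: 299/60
= 299/60 items per minute

299/60


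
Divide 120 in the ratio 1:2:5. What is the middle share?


Ratio = 1:2:5
Total parts = 1 + 2 + 5 = 8
Value per part = 120 / 8 = 15
First share = 1 * 15 = 15
Middle share = 2 * 15 = 30
Third share = 5 * 15 = 75

30


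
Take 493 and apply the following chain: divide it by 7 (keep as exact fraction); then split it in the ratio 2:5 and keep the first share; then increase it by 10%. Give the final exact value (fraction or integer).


Start with 493.
Step 1: Divide by 7: 493 / 7 = 493/7
Step 2: Split 2:5, first share = 493/7 * 2/7 = 986/49
Step 3: Increase by 10%: 986/49 * 110/100 = 5423/245
Final result = 5423/245

5423/245


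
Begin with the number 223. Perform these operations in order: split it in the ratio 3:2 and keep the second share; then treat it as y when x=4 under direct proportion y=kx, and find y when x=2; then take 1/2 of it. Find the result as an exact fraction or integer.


Start with 223.
Step 1: Split 3:2, second share = 223 * 2/5 = 446/5
Step 2: Direct prop: k = (446/5)/4; new y = k*2 = 446/5*2/4 = 223/5
Step 3: Take 1/2: 223/5 * 1/2 = 223/10
Final result = 223/10

223/10


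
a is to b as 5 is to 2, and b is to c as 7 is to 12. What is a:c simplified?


Given a:b = 5:2 and b:c = 7:12
Make b consistent. Multiply first ratio by 7: a:b = 35:14
Multiply second ratio by 2: b:c = 14:24
Now b = 14 in both, so a:b:c = 35:14:24
Therefore a:c = 35:24
Simplify by GCD: a:c = 35:24

35:24


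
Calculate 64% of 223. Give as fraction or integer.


Compute 64% of 223
Convert percentage: 64% = 64/100
Multiply: 223 * 64/100
= 14272/100
= 3568/25

3568/25


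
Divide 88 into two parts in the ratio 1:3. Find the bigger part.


Total parts = 1 + 3 = 4
Value per part = 88 / 4 = 22
First share = 1 * 22 = 22
Second share = 3 * 22 = 66
Larger share = 66

66


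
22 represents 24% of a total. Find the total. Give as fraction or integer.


Given: 22 is 24% of the whole
Set up: 22 = 24/100 * whole
whole = 22 * 100 / 24
whole = 2200 / 24
whole = 275/3

275/3


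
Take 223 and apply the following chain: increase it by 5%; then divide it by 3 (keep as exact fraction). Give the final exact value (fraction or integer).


Start with 223.
Step 1: Increase by 5%: 223 * 105/100 = 4683/20
Step 2: Divide by 3: 4683/20 / 3 = 1561/20
Final result = 1561/20

1561/20


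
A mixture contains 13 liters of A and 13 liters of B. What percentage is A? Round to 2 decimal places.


Volume of A = 13 L
Volume of B = 13 L
Total volume = 13 + 13 = 26 L
Percentage of A = (13/26) * 100
= 50.00%

50.00


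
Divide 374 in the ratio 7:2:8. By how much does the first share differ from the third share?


Total parts = 7 + 2 + 8 = 17
Value per part = 374 / 17 = 22
Shares: 7*22=154, 2*22=44, 8*22=176
First share = 154, third share = 176
Difference = |154 - 176| = 22

22


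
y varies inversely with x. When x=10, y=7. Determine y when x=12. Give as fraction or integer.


Inverse proportion: y = k/x
Find k: k = 10 * 7 = 70
Compute y at x=12: y = 70/12
y = 35/6

35/6


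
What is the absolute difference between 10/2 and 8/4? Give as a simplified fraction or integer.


Simplify: 10/2 = 5 and 8/4 = 2
Find common denominator: LCD = 1
Convert: 5/1 and 2/1
Difference = |5 - 2|/1 = 3/1
Simplified = 3

3


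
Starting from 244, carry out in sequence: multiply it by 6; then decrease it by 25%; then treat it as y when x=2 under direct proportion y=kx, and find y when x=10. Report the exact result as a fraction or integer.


Start with 244.
Step 1: Multiply by 6: 244 * 6 = 1464
Step 2: Decrease by 25%: 1464 * 75/100 = 1098
Step 3: Direct prop: k = (1098)/2; new y = k*10 = 1098*10/2 = 5490
Final result = 5490

5490


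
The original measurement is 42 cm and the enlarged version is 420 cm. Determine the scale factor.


Original length = 42 cm
Scaled length = 420 cm
Scale factor = 420 / 42
= 10

10


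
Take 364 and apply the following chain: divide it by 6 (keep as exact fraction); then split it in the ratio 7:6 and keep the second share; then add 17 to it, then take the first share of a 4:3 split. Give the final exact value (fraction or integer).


Start with 364.
Step 1: Divide by 6: 364 / 6 = 182/3
Step 2: Split 7:6, second share = 182/3 * 6/13 = 28
Step 3: Add 17: 28+17=45; split 4:3 first = 45*4/7 = 180/7
Final result = 180/7

180/7


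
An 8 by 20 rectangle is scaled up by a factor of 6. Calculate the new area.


Original dimensions: 8 x 20
Enlargement factor = 6
New width = 8 * 6 = 48
New height = 20 * 6 = 120
New area = 48 * 120 = 5760

5760


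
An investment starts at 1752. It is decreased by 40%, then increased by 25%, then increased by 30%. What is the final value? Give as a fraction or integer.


Start: 1752
Step 1: decrease by 40% => multiply by 60/100
  1752 * 60/100 = 5256/5
Step 2: increase by 25% => multiply by 125/100
  5256/5 * 125/100 = 1314
Step 3: increase by 30% => multiply by 130/100
  1314 * 130/100 = 8541/5
Final value = 8541/5

8541/5


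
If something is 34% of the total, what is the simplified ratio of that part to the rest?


Part = 34%, Remainder = 66%
Ratio = 34:66
GCD(34, 66) = 2
Simplify: 17:33 = 17:33

17:33


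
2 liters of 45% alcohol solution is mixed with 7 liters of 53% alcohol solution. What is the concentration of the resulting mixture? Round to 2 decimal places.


Solute in mixture 1 = 45% of 2 L = 2*45/100 = 9/10 L
Solute in mixture 2 = 53% of 7 L = 7*53/100 = 371/100 L
Total solute = 9/10 + 371/100 = 461/100 L
Total volume = 2 + 7 = 9 L
Final concentration = 461/100/9 * 100 = 51.22%

51.22


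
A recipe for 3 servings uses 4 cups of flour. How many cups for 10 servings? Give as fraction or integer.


Original: 4 cups for 3 servings
Target servings = 10
Scaling factor = 10/3
New amount = 4 * 10/3
= 40/3
= 40/3 cups

40/3


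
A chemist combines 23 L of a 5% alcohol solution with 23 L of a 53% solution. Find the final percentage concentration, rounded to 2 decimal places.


Solute in mixture 1 = 5% of 23 L = 23*5/100 = 23/20 L
Solute in mixture 2 = 53% of 23 L = 23*53/100 = 1219/100 L
Total solute = 23/20 + 1219/100 = 667/50 L
Total volume = 23 + 23 = 46 L
Final concentration = 667/50/46 * 100 = 29.00%

29.00


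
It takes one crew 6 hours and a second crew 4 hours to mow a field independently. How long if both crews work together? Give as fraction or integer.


Rate of A = 1/6 job per hour
Rate of B = 1/4 job per hour
Combined rate = 1/6 + 1/4
Find common denominator: (4 + 6)/(6*4) = 10/24
Combined rate = 5/12 job per hour
Time together = 1 / (5/12) = 12/5 hours

12/5


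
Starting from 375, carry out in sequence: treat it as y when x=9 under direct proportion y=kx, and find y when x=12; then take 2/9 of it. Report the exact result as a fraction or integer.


Start with 375.
Step 1: Direct prop: k = (375)/9; new y = k*12 = 375*12/9 = 500
Step 2: Take 2/9: 500 * 2/9 = 1000/9
Final result = 1000/9

1000/9


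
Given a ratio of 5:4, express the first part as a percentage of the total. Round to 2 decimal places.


Total parts = 5 + 4 = 9
First part fraction = 5/9
Percentage = (5/9) * 100
= 0.555556 * 100
= 55.56%

55.56


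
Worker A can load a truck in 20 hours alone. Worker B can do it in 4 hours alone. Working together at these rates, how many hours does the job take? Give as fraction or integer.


Rate of A = 1/20 job per hour
Rate of B = 1/4 job per hour
Combined rate = 1/20 + 1/4
Find common denominator: (4 + 20)/(20*4) = 24/80
Combined rate = 3/10 job per hour
Time together = 1 / (3/10) = 10/3 hours

10/3


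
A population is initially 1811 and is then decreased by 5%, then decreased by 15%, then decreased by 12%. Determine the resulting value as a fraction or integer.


Start: 1811
Step 1: decrease by 5% => multiply by 95/100
  1811 * 95/100 = 34409/20
Step 2: decrease by 15% => multiply by 85/100
  34409/20 * 85/100 = 584953/400
Step 3: decrease by 12% => multiply by 88/100
  584953/400 * 88/100 = 6434483/5000
Final value = 6434483/5000

6434483/5000


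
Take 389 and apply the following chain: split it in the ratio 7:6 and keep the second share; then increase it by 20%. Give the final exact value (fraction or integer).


Start with 389.
Step 1: Split 7:6, second share = 389 * 6/13 = 2334/13
Step 2: Increase by 20%: 2334/13 * 120/100 = 14004/65
Final result = 14004/65

14004/65


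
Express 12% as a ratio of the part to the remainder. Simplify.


Part = 12%, Remainder = 88%
Ratio = 12:88
GCD(12, 88) = 4
Simplify: 3:22 = 3:22

3:22


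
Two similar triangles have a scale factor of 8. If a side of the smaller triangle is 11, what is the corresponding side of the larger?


Similar triangles have proportional sides
Scale factor = 8
Smaller side = 11
Corresponding larger side = 11 * 8
= 88

88


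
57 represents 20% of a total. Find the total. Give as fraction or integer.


Given: 57 is 20% of the whole
Set up: 57 = 20/100 * whole
whole = 57 * 100 / 20
whole = 5700 / 20
whole = 285

285


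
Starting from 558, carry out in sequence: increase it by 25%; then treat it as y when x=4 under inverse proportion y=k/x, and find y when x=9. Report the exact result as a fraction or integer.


Start with 558.
Step 1: Increase by 25%: 558 * 125/100 = 1395/2
Step 2: Inverse prop: k = (1395/2)*4; new y = k/9 = 1395/2*4/9 = 310
Final result = 310

310


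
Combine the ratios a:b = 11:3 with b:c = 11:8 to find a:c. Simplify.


Given a:b = 11:3 and b:c = 11:8
Make b consistent. Multiply first ratio by 11: a:b = 121:33
Multiply second ratio by 3: b:c = 33:24
Now b = 33 in both, so a:b:c = 121:33:24
Therefore a:c = 121:24
Simplify by GCD: a:c = 121:24

121:24


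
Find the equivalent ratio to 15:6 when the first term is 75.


Original ratio: 15:6
First term target: 75
Scale factor = 75 / 15 = 5
Multiply second term: 6 * 5 = 30
Equivalent ratio = 75:30

75:30


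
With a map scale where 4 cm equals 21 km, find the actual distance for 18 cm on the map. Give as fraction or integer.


Map scale: 4 cm = 21 km
Measured distance on map = 18 cm
Set up proportion: 18 * 21 / 4
= 378 / 4
= 189/2 km

189/2


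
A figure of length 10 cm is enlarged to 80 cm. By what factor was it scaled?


Original length = 10 cm
Scaled length = 80 cm
Scale factor = 80 / 10
= 8

8


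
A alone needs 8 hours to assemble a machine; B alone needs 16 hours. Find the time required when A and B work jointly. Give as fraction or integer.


Rate of A = 1/8 job per hour
Rate of B = 1/16 job per hour
Combined rate = 1/8 + 1/16
Find common denominator: (16 + 8)/(8*16) = 24/128
Combined rate = 3/16 job per hour
Time together = 1 / (3/16) = 16/3 hours

16/3


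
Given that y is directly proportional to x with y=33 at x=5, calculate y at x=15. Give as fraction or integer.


Direct proportion: y = kx
Find k: k = 33/5 = 33/5
Compute y at x=15: y = 33/5 * 15
y = 99

99


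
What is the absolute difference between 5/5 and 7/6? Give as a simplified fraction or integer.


Simplify: 5/5 = 1 and 7/6 = 7/6
Find common denominator: LCD = 6
Convert: 6/6 and 7/6
Difference = |6 - 7|/6 = 1/6
Simplified = 1/6

1/6


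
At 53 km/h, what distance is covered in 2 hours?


Using distance = speed * time
Speed = 53 km/h
Time = 2 hours
Distance = 53 * 2
= 106 km

106


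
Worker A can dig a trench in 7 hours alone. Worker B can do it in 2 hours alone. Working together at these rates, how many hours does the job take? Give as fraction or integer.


Rate of A = 1/7 job per hour
Rate of B = 1/2 job per hour
Combined rate = 1/7 + 1/2
Find common denominator: (2 + 7)/(7*2) = 9/14
Combined rate = 9/14 job per hour
Time together = 1 / (9/14) = 14/9 hours

14/9


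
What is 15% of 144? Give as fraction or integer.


Compute 15% of 144
Convert percentage: 15% = 15/100
Multiply: 144 * 15/100
= 2160/100
= 108/5

108/5


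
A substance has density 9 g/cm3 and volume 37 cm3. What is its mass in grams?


Using mass = density * volume
Density = 9 g/cm3
Volume = 37 cm3
Mass = 9 * 37
= 333 g

333


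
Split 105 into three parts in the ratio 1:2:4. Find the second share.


Ratio = 1:2:4
Total parts = 1 + 2 + 4 = 7
Value per part = 105 / 7 = 15
First share = 1 * 15 = 15
Middle share = 2 * 15 = 30
Third share = 4 * 15 = 60

30


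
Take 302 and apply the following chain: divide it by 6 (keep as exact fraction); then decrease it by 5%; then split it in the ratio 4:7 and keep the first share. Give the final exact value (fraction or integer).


Start with 302.
Step 1: Divide by 6: 302 / 6 = 151/3
Step 2: Decrease by 5%: 151/3 * 95/100 = 2869/60
Step 3: Split 4:7, first share = 2869/60 * 4/11 = 2869/165
Final result = 2869/165

2869/165


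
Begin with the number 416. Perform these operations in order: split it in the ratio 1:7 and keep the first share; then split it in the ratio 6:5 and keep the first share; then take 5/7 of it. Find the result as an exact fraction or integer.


Start with 416.
Step 1: Split 1:7, first share = 416 * 1/8 = 52
Step 2: Split 6:5, first share = 52 * 6/11 = 312/11
Step 3: Take 5/7: 312/11 * 5/7 = 1560/77
Final result = 1560/77

1560/77


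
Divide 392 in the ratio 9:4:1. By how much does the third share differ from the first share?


Total parts = 9 + 4 + 1 = 14
Value per part = 392 / 14 = 28
Shares: 9*28=252, 4*28=112, 1*28=28
Third share = 28, first share = 252
Difference = |28 - 252| = 224

224


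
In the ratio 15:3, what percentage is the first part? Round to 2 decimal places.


Total parts = 15 + 3 = 18
First part fraction = 15/18
Percentage = (15/18) * 100
= 0.833333 * 100
= 83.33%

83.33


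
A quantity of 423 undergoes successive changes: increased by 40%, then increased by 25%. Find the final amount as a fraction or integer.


Start: 423
Step 1: increase by 40% => multiply by 140/100
  423 * 140/100 = 2961/5
Step 2: increase by 25% => multiply by 125/100
  2961/5 * 125/100 = 2961/4
Final value = 2961/4

2961/4


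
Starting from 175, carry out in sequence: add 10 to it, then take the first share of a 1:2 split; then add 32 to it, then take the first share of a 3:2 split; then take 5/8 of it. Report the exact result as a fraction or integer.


Start with 175.
Step 1: Add 10: 175+10=185; split 1:2 first = 185*1/3 = 185/3
Step 2: Add 32: 185/3+32=281/3; split 3:2 first = 281/3*3/5 = 281/5
Step 3: Take 5/8: 281/5 * 5/8 = 281/8
Final result = 281/8

281/8


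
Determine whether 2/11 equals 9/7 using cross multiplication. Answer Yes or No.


Cross multiply to check 2/11 = 9/7
Left cross product: 2 * 7 = 14
Right cross product: 11 * 9 = 99
14 != 99
Not equal, so proportions differ => No

No


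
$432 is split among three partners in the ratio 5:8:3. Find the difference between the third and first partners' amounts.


Total parts = 5 + 8 + 3 = 16
Value per part = 432 / 16 = 27
Shares: 5*27=135, 8*27=216, 3*27=81
Third share = 81, first share = 135
Difference = |81 - 135| = 54

54


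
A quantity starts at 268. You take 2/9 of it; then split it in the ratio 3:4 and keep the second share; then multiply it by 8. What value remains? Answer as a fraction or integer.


Start with 268.
Step 1: Take 2/9: 268 * 2/9 = 536/9
Step 2: Split 3:4, second share = 536/9 * 4/7 = 2144/63
Step 3: Multiply by 8: 2144/63 * 8 = 17152/63
Final result = 17152/63

17152/63


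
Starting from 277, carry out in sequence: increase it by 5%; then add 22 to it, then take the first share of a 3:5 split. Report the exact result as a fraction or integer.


Start with 277.
Step 1: Increase by 5%: 277 * 105/100 = 5817/20
Step 2: Add 22: 5817/20+22=6257/20; split 3:5 first = 6257/20*3/8 = 18771/160
Final result = 18771/160

18771/160


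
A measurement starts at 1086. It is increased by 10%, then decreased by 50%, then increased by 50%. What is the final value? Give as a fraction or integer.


Start: 1086
Step 1: increase by 10% => multiply by 110/100
  1086 * 110/100 = 5973/5
Step 2: decrease by 50% => multiply by 50/100
  5973/5 * 50/100 = 5973/10
Step 3: increase by 50% => multiply by 150/100
  5973/10 * 150/100 = 17919/20
Final value = 17919/20

17919/20


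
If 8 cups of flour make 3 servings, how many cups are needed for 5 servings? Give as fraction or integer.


Original: 8 cups for 3 servings
Target servings = 5
Scaling factor = 5/3
New amount = 8 * 5/3
= 40/3
= 40/3 cups

40/3


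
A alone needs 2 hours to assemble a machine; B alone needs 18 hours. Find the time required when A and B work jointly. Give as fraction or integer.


Rate of A = 1/2 job per hour
Rate of B = 1/18 job per hour
Combined rate = 1/2 + 1/18
Find common denominator: (18 + 2)/(2*18) = 20/36
Combined rate = 5/9 job per hour
Time together = 1 / (5/9) = 9/5 hours

9/5


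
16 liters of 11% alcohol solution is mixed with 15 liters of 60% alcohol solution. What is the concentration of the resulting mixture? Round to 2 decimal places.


Solute in mixture 1 = 11% of 16 L = 16*11/100 = 44/25 L
Solute in mixture 2 = 60% of 15 L = 15*60/100 = 9 L
Total solute = 44/25 + 9 = 269/25 L
Total volume = 16 + 15 = 31 L
Final concentration = 269/25/31 * 100 = 34.71%

34.71


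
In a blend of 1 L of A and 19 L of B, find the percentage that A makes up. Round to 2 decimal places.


Volume of A = 1 L
Volume of B = 19 L
Total volume = 1 + 19 = 20 L
Percentage of A = (1/20) * 100
= 5.00%

5.00


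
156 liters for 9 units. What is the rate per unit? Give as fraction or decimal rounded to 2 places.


Total liters = 156
Number of units = 9
Unit rate = 156 / 9
= 17.33 liters per unit

17.33


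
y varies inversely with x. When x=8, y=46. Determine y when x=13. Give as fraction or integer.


Inverse proportion: y = k/x
Find k: k = 8 * 46 = 368
Compute y at x=13: y = 368/13
y = 368/13

368/13


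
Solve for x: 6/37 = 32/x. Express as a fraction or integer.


Setting up: 6/37 = 32/x
Cross multiply: 6 * x = 37 * 32
6x = 1184
x = 1184/6
x = 592/3

592/3


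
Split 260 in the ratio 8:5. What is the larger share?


Total parts = 8 + 5 = 13
Value per part = 260 / 13 = 20
First share = 8 * 20 = 160
Second share = 5 * 20 = 100
Larger share = 160

160


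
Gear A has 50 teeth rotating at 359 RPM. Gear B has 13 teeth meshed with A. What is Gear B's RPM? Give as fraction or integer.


Gear ratio: teeth_A * RPM_A = teeth_B * RPM_B
50 * 359 = 13 * RPM_B
17950 = 13 * RPM_B
RPM_B = 17950 / 13
RPM_B = 17950/13

17950/13


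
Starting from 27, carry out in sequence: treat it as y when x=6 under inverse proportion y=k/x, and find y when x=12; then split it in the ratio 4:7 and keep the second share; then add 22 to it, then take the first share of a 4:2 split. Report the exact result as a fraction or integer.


Start with 27.
Step 1: Inverse prop: k = (27)*6; new y = k/12 = 27*6/12 = 27/2
Step 2: Split 4:7, second share = 27/2 * 7/11 = 189/22
Step 3: Add 22: 189/22+22=673/22; split 4:2 first = 673/22*4/6 = 673/33
Final result = 673/33

673/33


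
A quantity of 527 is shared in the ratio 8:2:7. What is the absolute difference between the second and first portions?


Total parts = 8 + 2 + 7 = 17
Value per part = 527 / 17 = 31
Shares: 8*31=248, 2*31=62, 7*31=217
Second share = 62, first share = 248
Difference = |62 - 248| = 186

186


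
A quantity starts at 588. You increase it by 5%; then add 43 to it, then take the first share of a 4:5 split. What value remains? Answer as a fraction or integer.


Start with 588.
Step 1: Increase by 5%: 588 * 105/100 = 3087/5
Step 2: Add 43: 3087/5+43=3302/5; split 4:5 first = 3302/5*4/9 = 13208/45
Final result = 13208/45

13208/45


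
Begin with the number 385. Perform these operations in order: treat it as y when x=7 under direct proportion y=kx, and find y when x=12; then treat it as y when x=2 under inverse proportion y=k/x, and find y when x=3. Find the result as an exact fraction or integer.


Start with 385.
Step 1: Direct prop: k = (385)/7; new y = k*12 = 385*12/7 = 660
Step 2: Inverse prop: k = (660)*2; new y = k/3 = 660*2/3 = 440
Final result = 440

440


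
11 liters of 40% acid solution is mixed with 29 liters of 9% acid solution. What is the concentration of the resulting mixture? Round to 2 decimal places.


Solute in mixture 1 = 40% of 11 L = 11*40/100 = 22/5 L
Solute in mixture 2 = 9% of 29 L = 29*9/100 = 261/100 L
Total solute = 22/5 + 261/100 = 701/100 L
Total volume = 11 + 29 = 40 L
Final concentration = 701/100/40 * 100 = 17.53%

17.53


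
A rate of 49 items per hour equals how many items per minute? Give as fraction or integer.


Converting from per hour to per minute
Rate = 49 items per hour
Divide by 60: 49/60
= 49/60 items per minute

49/60


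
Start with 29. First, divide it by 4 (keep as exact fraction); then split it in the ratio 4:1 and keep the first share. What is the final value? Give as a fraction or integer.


Start with 29.
Step 1: Divide by 4: 29 / 4 = 29/4
Step 2: Split 4:1, first share = 29/4 * 4/5 = 29/5
Final result = 29/5

29/5


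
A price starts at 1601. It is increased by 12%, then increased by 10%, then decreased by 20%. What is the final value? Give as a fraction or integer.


Start: 1601
Step 1: increase by 12% => multiply by 112/100
  1601 * 112/100 = 44828/25
Step 2: increase by 10% => multiply by 110/100
  44828/25 * 110/100 = 246554/125
Step 3: decrease by 20% => multiply by 80/100
  246554/125 * 80/100 = 986216/625
Final value = 986216/625

986216/625


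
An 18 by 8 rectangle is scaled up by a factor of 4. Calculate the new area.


Original dimensions: 18 x 8
Enlargement factor = 4
New width = 18 * 4 = 72
New height = 8 * 4 = 32
New area = 72 * 32 = 2304

2304


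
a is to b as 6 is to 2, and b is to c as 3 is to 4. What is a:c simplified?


Given a:b = 6:2 and b:c = 3:4
Make b consistent. Multiply first ratio by 3: a:b = 18:6
Multiply second ratio by 2: b:c = 6:8
Now b = 6 in both, so a:b:c = 18:6:8
Therefore a:c = 18:8
Simplify by GCD: a:c = 9:4

9:4


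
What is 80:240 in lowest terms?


Find GCD(80, 240)
GCD = 80
Divide both by 80: 80/80 = 1, 240/80 = 3
Simplified ratio = 1:3

1:3


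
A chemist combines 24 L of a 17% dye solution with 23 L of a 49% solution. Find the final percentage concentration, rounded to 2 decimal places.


Solute in mixture 1 = 17% of 24 L = 24*17/100 = 102/25 L
Solute in mixture 2 = 49% of 23 L = 23*49/100 = 1127/100 L
Total solute = 102/25 + 1127/100 = 307/20 L
Total volume = 24 + 23 = 47 L
Final concentration = 307/20/47 * 100 = 32.66%

32.66


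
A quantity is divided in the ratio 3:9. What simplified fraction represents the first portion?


Total parts = 3 + 9 = 12
First part fraction = 3/12
Simplify: 3/12 = 1/4

1/4


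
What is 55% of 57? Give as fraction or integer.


Compute 55% of 57
Convert percentage: 55% = 55/100
Multiply: 57 * 55/100
= 3135/100
= 627/20

627/20


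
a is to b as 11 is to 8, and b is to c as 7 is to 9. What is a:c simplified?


Given a:b = 11:8 and b:c = 7:9
Make b consistent. Multiply first ratio by 7: a:b = 77:56
Multiply second ratio by 8: b:c = 56:72
Now b = 56 in both, so a:b:c = 77:56:72
Therefore a:c = 77:72
Simplify by GCD: a:c = 77:72

77:72


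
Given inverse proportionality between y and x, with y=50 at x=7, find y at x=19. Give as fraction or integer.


Inverse proportion: y = k/x
Find k: k = 7 * 50 = 350
Compute y at x=19: y = 350/19
y = 350/19

350/19


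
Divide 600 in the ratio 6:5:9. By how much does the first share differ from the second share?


Total parts = 6 + 5 + 9 = 20
Value per part = 600 / 20 = 30
Shares: 6*30=180, 5*30=150, 9*30=270
First share = 180, second share = 150
Difference = |180 - 150| = 30

30
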